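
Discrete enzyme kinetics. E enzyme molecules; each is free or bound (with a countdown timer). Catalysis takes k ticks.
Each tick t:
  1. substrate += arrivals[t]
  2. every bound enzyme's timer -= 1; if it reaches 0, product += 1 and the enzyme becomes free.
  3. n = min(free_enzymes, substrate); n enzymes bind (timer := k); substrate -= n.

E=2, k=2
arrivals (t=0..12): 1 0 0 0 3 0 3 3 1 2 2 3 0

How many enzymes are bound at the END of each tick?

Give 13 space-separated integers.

Answer: 1 1 0 0 2 2 2 2 2 2 2 2 2

Derivation:
t=0: arr=1 -> substrate=0 bound=1 product=0
t=1: arr=0 -> substrate=0 bound=1 product=0
t=2: arr=0 -> substrate=0 bound=0 product=1
t=3: arr=0 -> substrate=0 bound=0 product=1
t=4: arr=3 -> substrate=1 bound=2 product=1
t=5: arr=0 -> substrate=1 bound=2 product=1
t=6: arr=3 -> substrate=2 bound=2 product=3
t=7: arr=3 -> substrate=5 bound=2 product=3
t=8: arr=1 -> substrate=4 bound=2 product=5
t=9: arr=2 -> substrate=6 bound=2 product=5
t=10: arr=2 -> substrate=6 bound=2 product=7
t=11: arr=3 -> substrate=9 bound=2 product=7
t=12: arr=0 -> substrate=7 bound=2 product=9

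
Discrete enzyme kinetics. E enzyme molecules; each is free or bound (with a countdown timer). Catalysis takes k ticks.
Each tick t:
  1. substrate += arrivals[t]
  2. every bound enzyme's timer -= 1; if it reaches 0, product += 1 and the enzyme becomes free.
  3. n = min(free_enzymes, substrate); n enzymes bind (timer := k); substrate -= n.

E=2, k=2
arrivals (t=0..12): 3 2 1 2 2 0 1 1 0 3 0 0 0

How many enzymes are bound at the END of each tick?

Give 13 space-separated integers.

Answer: 2 2 2 2 2 2 2 2 2 2 2 2 2

Derivation:
t=0: arr=3 -> substrate=1 bound=2 product=0
t=1: arr=2 -> substrate=3 bound=2 product=0
t=2: arr=1 -> substrate=2 bound=2 product=2
t=3: arr=2 -> substrate=4 bound=2 product=2
t=4: arr=2 -> substrate=4 bound=2 product=4
t=5: arr=0 -> substrate=4 bound=2 product=4
t=6: arr=1 -> substrate=3 bound=2 product=6
t=7: arr=1 -> substrate=4 bound=2 product=6
t=8: arr=0 -> substrate=2 bound=2 product=8
t=9: arr=3 -> substrate=5 bound=2 product=8
t=10: arr=0 -> substrate=3 bound=2 product=10
t=11: arr=0 -> substrate=3 bound=2 product=10
t=12: arr=0 -> substrate=1 bound=2 product=12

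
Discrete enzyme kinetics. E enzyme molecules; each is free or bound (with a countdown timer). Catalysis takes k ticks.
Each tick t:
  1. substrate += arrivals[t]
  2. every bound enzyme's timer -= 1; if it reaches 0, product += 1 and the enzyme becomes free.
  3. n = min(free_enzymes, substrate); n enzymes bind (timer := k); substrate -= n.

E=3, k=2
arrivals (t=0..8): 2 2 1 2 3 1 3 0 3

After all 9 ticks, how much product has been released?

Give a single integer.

Answer: 11

Derivation:
t=0: arr=2 -> substrate=0 bound=2 product=0
t=1: arr=2 -> substrate=1 bound=3 product=0
t=2: arr=1 -> substrate=0 bound=3 product=2
t=3: arr=2 -> substrate=1 bound=3 product=3
t=4: arr=3 -> substrate=2 bound=3 product=5
t=5: arr=1 -> substrate=2 bound=3 product=6
t=6: arr=3 -> substrate=3 bound=3 product=8
t=7: arr=0 -> substrate=2 bound=3 product=9
t=8: arr=3 -> substrate=3 bound=3 product=11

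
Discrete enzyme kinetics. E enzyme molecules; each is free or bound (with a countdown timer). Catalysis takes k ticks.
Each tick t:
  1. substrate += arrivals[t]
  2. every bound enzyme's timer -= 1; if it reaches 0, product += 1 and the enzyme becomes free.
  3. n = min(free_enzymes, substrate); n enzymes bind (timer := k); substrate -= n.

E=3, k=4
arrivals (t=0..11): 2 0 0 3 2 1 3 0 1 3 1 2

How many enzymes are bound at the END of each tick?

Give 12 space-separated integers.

Answer: 2 2 2 3 3 3 3 3 3 3 3 3

Derivation:
t=0: arr=2 -> substrate=0 bound=2 product=0
t=1: arr=0 -> substrate=0 bound=2 product=0
t=2: arr=0 -> substrate=0 bound=2 product=0
t=3: arr=3 -> substrate=2 bound=3 product=0
t=4: arr=2 -> substrate=2 bound=3 product=2
t=5: arr=1 -> substrate=3 bound=3 product=2
t=6: arr=3 -> substrate=6 bound=3 product=2
t=7: arr=0 -> substrate=5 bound=3 product=3
t=8: arr=1 -> substrate=4 bound=3 product=5
t=9: arr=3 -> substrate=7 bound=3 product=5
t=10: arr=1 -> substrate=8 bound=3 product=5
t=11: arr=2 -> substrate=9 bound=3 product=6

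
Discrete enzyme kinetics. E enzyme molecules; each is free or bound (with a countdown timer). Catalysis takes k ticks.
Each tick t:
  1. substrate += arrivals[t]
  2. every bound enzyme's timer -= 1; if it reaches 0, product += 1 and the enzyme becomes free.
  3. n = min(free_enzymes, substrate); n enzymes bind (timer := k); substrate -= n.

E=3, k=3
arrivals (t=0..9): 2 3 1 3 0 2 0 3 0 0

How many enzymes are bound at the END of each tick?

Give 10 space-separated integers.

Answer: 2 3 3 3 3 3 3 3 3 3

Derivation:
t=0: arr=2 -> substrate=0 bound=2 product=0
t=1: arr=3 -> substrate=2 bound=3 product=0
t=2: arr=1 -> substrate=3 bound=3 product=0
t=3: arr=3 -> substrate=4 bound=3 product=2
t=4: arr=0 -> substrate=3 bound=3 product=3
t=5: arr=2 -> substrate=5 bound=3 product=3
t=6: arr=0 -> substrate=3 bound=3 product=5
t=7: arr=3 -> substrate=5 bound=3 product=6
t=8: arr=0 -> substrate=5 bound=3 product=6
t=9: arr=0 -> substrate=3 bound=3 product=8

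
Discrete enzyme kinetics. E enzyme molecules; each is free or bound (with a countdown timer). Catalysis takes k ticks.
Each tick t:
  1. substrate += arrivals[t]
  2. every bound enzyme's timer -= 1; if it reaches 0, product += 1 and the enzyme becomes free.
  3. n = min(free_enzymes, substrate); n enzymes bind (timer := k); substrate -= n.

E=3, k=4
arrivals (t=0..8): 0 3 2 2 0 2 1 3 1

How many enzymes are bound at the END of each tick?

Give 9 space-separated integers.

t=0: arr=0 -> substrate=0 bound=0 product=0
t=1: arr=3 -> substrate=0 bound=3 product=0
t=2: arr=2 -> substrate=2 bound=3 product=0
t=3: arr=2 -> substrate=4 bound=3 product=0
t=4: arr=0 -> substrate=4 bound=3 product=0
t=5: arr=2 -> substrate=3 bound=3 product=3
t=6: arr=1 -> substrate=4 bound=3 product=3
t=7: arr=3 -> substrate=7 bound=3 product=3
t=8: arr=1 -> substrate=8 bound=3 product=3

Answer: 0 3 3 3 3 3 3 3 3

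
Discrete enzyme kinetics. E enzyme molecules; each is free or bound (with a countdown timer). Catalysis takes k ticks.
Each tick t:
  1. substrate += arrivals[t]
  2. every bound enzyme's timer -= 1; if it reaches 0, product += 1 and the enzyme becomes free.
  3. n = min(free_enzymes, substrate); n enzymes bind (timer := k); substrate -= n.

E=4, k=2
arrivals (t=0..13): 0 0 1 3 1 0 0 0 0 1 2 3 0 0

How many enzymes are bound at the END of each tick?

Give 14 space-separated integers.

t=0: arr=0 -> substrate=0 bound=0 product=0
t=1: arr=0 -> substrate=0 bound=0 product=0
t=2: arr=1 -> substrate=0 bound=1 product=0
t=3: arr=3 -> substrate=0 bound=4 product=0
t=4: arr=1 -> substrate=0 bound=4 product=1
t=5: arr=0 -> substrate=0 bound=1 product=4
t=6: arr=0 -> substrate=0 bound=0 product=5
t=7: arr=0 -> substrate=0 bound=0 product=5
t=8: arr=0 -> substrate=0 bound=0 product=5
t=9: arr=1 -> substrate=0 bound=1 product=5
t=10: arr=2 -> substrate=0 bound=3 product=5
t=11: arr=3 -> substrate=1 bound=4 product=6
t=12: arr=0 -> substrate=0 bound=3 product=8
t=13: arr=0 -> substrate=0 bound=1 product=10

Answer: 0 0 1 4 4 1 0 0 0 1 3 4 3 1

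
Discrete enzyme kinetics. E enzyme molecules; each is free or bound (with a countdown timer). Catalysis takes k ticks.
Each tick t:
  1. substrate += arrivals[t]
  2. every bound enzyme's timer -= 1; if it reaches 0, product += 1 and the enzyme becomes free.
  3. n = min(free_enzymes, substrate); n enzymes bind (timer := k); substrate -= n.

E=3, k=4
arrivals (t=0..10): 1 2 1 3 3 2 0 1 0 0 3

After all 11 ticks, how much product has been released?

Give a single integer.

t=0: arr=1 -> substrate=0 bound=1 product=0
t=1: arr=2 -> substrate=0 bound=3 product=0
t=2: arr=1 -> substrate=1 bound=3 product=0
t=3: arr=3 -> substrate=4 bound=3 product=0
t=4: arr=3 -> substrate=6 bound=3 product=1
t=5: arr=2 -> substrate=6 bound=3 product=3
t=6: arr=0 -> substrate=6 bound=3 product=3
t=7: arr=1 -> substrate=7 bound=3 product=3
t=8: arr=0 -> substrate=6 bound=3 product=4
t=9: arr=0 -> substrate=4 bound=3 product=6
t=10: arr=3 -> substrate=7 bound=3 product=6

Answer: 6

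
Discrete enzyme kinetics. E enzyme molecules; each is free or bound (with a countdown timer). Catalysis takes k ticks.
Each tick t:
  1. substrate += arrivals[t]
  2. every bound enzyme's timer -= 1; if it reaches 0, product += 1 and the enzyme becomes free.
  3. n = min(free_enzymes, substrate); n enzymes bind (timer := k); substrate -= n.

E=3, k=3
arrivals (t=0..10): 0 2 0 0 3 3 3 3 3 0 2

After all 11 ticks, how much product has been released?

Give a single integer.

t=0: arr=0 -> substrate=0 bound=0 product=0
t=1: arr=2 -> substrate=0 bound=2 product=0
t=2: arr=0 -> substrate=0 bound=2 product=0
t=3: arr=0 -> substrate=0 bound=2 product=0
t=4: arr=3 -> substrate=0 bound=3 product=2
t=5: arr=3 -> substrate=3 bound=3 product=2
t=6: arr=3 -> substrate=6 bound=3 product=2
t=7: arr=3 -> substrate=6 bound=3 product=5
t=8: arr=3 -> substrate=9 bound=3 product=5
t=9: arr=0 -> substrate=9 bound=3 product=5
t=10: arr=2 -> substrate=8 bound=3 product=8

Answer: 8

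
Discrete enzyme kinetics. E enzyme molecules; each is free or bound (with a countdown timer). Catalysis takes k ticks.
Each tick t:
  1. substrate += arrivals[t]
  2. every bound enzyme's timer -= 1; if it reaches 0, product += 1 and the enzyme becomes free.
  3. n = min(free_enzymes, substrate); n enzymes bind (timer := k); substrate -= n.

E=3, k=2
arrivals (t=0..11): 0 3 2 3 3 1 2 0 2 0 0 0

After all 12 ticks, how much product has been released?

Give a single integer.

Answer: 15

Derivation:
t=0: arr=0 -> substrate=0 bound=0 product=0
t=1: arr=3 -> substrate=0 bound=3 product=0
t=2: arr=2 -> substrate=2 bound=3 product=0
t=3: arr=3 -> substrate=2 bound=3 product=3
t=4: arr=3 -> substrate=5 bound=3 product=3
t=5: arr=1 -> substrate=3 bound=3 product=6
t=6: arr=2 -> substrate=5 bound=3 product=6
t=7: arr=0 -> substrate=2 bound=3 product=9
t=8: arr=2 -> substrate=4 bound=3 product=9
t=9: arr=0 -> substrate=1 bound=3 product=12
t=10: arr=0 -> substrate=1 bound=3 product=12
t=11: arr=0 -> substrate=0 bound=1 product=15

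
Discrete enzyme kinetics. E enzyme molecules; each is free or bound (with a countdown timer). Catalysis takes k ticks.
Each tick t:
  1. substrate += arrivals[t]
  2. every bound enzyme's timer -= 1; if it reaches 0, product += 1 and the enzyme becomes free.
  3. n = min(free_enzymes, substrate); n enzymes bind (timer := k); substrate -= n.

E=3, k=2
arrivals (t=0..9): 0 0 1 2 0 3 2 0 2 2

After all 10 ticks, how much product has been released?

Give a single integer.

Answer: 8

Derivation:
t=0: arr=0 -> substrate=0 bound=0 product=0
t=1: arr=0 -> substrate=0 bound=0 product=0
t=2: arr=1 -> substrate=0 bound=1 product=0
t=3: arr=2 -> substrate=0 bound=3 product=0
t=4: arr=0 -> substrate=0 bound=2 product=1
t=5: arr=3 -> substrate=0 bound=3 product=3
t=6: arr=2 -> substrate=2 bound=3 product=3
t=7: arr=0 -> substrate=0 bound=2 product=6
t=8: arr=2 -> substrate=1 bound=3 product=6
t=9: arr=2 -> substrate=1 bound=3 product=8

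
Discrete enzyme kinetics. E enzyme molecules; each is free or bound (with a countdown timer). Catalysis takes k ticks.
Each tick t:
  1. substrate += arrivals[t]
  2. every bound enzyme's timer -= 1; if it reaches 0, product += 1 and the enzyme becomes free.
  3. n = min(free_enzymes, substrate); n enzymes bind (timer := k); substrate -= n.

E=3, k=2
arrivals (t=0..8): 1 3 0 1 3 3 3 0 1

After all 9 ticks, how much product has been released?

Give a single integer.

Answer: 10

Derivation:
t=0: arr=1 -> substrate=0 bound=1 product=0
t=1: arr=3 -> substrate=1 bound=3 product=0
t=2: arr=0 -> substrate=0 bound=3 product=1
t=3: arr=1 -> substrate=0 bound=2 product=3
t=4: arr=3 -> substrate=1 bound=3 product=4
t=5: arr=3 -> substrate=3 bound=3 product=5
t=6: arr=3 -> substrate=4 bound=3 product=7
t=7: arr=0 -> substrate=3 bound=3 product=8
t=8: arr=1 -> substrate=2 bound=3 product=10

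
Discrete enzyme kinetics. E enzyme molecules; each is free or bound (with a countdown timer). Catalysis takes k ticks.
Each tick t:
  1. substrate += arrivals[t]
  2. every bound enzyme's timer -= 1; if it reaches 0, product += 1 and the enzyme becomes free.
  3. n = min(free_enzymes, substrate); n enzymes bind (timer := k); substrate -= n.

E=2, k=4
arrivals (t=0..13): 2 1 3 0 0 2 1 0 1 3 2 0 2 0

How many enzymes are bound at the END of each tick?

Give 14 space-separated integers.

t=0: arr=2 -> substrate=0 bound=2 product=0
t=1: arr=1 -> substrate=1 bound=2 product=0
t=2: arr=3 -> substrate=4 bound=2 product=0
t=3: arr=0 -> substrate=4 bound=2 product=0
t=4: arr=0 -> substrate=2 bound=2 product=2
t=5: arr=2 -> substrate=4 bound=2 product=2
t=6: arr=1 -> substrate=5 bound=2 product=2
t=7: arr=0 -> substrate=5 bound=2 product=2
t=8: arr=1 -> substrate=4 bound=2 product=4
t=9: arr=3 -> substrate=7 bound=2 product=4
t=10: arr=2 -> substrate=9 bound=2 product=4
t=11: arr=0 -> substrate=9 bound=2 product=4
t=12: arr=2 -> substrate=9 bound=2 product=6
t=13: arr=0 -> substrate=9 bound=2 product=6

Answer: 2 2 2 2 2 2 2 2 2 2 2 2 2 2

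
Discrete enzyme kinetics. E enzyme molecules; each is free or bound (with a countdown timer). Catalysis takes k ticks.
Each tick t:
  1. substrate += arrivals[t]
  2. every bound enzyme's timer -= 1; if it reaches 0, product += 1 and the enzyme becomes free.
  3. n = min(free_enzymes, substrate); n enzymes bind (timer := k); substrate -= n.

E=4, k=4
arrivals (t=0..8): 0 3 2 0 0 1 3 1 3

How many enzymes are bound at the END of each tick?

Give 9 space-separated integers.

Answer: 0 3 4 4 4 3 4 4 4

Derivation:
t=0: arr=0 -> substrate=0 bound=0 product=0
t=1: arr=3 -> substrate=0 bound=3 product=0
t=2: arr=2 -> substrate=1 bound=4 product=0
t=3: arr=0 -> substrate=1 bound=4 product=0
t=4: arr=0 -> substrate=1 bound=4 product=0
t=5: arr=1 -> substrate=0 bound=3 product=3
t=6: arr=3 -> substrate=1 bound=4 product=4
t=7: arr=1 -> substrate=2 bound=4 product=4
t=8: arr=3 -> substrate=5 bound=4 product=4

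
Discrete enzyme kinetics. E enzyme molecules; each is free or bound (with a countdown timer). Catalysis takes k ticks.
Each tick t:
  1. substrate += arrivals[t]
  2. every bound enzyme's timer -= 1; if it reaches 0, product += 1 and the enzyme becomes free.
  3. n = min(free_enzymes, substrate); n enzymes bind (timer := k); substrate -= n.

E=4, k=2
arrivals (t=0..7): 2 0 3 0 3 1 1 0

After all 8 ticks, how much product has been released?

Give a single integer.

t=0: arr=2 -> substrate=0 bound=2 product=0
t=1: arr=0 -> substrate=0 bound=2 product=0
t=2: arr=3 -> substrate=0 bound=3 product=2
t=3: arr=0 -> substrate=0 bound=3 product=2
t=4: arr=3 -> substrate=0 bound=3 product=5
t=5: arr=1 -> substrate=0 bound=4 product=5
t=6: arr=1 -> substrate=0 bound=2 product=8
t=7: arr=0 -> substrate=0 bound=1 product=9

Answer: 9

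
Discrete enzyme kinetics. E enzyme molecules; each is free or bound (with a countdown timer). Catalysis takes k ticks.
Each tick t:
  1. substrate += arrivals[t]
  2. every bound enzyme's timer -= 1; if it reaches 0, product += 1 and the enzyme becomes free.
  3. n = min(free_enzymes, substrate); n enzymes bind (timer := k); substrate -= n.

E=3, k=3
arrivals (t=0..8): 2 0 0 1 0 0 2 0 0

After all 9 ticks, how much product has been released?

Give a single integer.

t=0: arr=2 -> substrate=0 bound=2 product=0
t=1: arr=0 -> substrate=0 bound=2 product=0
t=2: arr=0 -> substrate=0 bound=2 product=0
t=3: arr=1 -> substrate=0 bound=1 product=2
t=4: arr=0 -> substrate=0 bound=1 product=2
t=5: arr=0 -> substrate=0 bound=1 product=2
t=6: arr=2 -> substrate=0 bound=2 product=3
t=7: arr=0 -> substrate=0 bound=2 product=3
t=8: arr=0 -> substrate=0 bound=2 product=3

Answer: 3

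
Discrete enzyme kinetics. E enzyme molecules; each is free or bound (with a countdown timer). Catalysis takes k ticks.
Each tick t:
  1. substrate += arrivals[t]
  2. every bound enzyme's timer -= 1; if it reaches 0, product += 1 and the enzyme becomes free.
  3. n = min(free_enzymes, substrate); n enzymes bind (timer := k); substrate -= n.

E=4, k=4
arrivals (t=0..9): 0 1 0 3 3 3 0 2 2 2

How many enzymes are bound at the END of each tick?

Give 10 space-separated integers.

Answer: 0 1 1 4 4 4 4 4 4 4

Derivation:
t=0: arr=0 -> substrate=0 bound=0 product=0
t=1: arr=1 -> substrate=0 bound=1 product=0
t=2: arr=0 -> substrate=0 bound=1 product=0
t=3: arr=3 -> substrate=0 bound=4 product=0
t=4: arr=3 -> substrate=3 bound=4 product=0
t=5: arr=3 -> substrate=5 bound=4 product=1
t=6: arr=0 -> substrate=5 bound=4 product=1
t=7: arr=2 -> substrate=4 bound=4 product=4
t=8: arr=2 -> substrate=6 bound=4 product=4
t=9: arr=2 -> substrate=7 bound=4 product=5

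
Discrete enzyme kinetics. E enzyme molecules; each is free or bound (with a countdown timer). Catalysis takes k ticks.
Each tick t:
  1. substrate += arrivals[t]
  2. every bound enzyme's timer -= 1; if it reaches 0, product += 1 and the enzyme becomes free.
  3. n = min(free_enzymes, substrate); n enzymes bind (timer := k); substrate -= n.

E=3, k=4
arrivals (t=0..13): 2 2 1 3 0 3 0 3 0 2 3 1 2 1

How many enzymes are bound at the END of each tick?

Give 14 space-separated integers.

t=0: arr=2 -> substrate=0 bound=2 product=0
t=1: arr=2 -> substrate=1 bound=3 product=0
t=2: arr=1 -> substrate=2 bound=3 product=0
t=3: arr=3 -> substrate=5 bound=3 product=0
t=4: arr=0 -> substrate=3 bound=3 product=2
t=5: arr=3 -> substrate=5 bound=3 product=3
t=6: arr=0 -> substrate=5 bound=3 product=3
t=7: arr=3 -> substrate=8 bound=3 product=3
t=8: arr=0 -> substrate=6 bound=3 product=5
t=9: arr=2 -> substrate=7 bound=3 product=6
t=10: arr=3 -> substrate=10 bound=3 product=6
t=11: arr=1 -> substrate=11 bound=3 product=6
t=12: arr=2 -> substrate=11 bound=3 product=8
t=13: arr=1 -> substrate=11 bound=3 product=9

Answer: 2 3 3 3 3 3 3 3 3 3 3 3 3 3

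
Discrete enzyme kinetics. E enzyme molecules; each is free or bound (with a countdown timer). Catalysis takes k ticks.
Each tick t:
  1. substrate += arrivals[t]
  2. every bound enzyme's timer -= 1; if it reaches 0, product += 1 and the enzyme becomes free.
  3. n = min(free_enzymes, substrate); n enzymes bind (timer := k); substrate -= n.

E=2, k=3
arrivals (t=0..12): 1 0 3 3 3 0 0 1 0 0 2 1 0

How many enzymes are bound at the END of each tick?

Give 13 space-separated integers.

t=0: arr=1 -> substrate=0 bound=1 product=0
t=1: arr=0 -> substrate=0 bound=1 product=0
t=2: arr=3 -> substrate=2 bound=2 product=0
t=3: arr=3 -> substrate=4 bound=2 product=1
t=4: arr=3 -> substrate=7 bound=2 product=1
t=5: arr=0 -> substrate=6 bound=2 product=2
t=6: arr=0 -> substrate=5 bound=2 product=3
t=7: arr=1 -> substrate=6 bound=2 product=3
t=8: arr=0 -> substrate=5 bound=2 product=4
t=9: arr=0 -> substrate=4 bound=2 product=5
t=10: arr=2 -> substrate=6 bound=2 product=5
t=11: arr=1 -> substrate=6 bound=2 product=6
t=12: arr=0 -> substrate=5 bound=2 product=7

Answer: 1 1 2 2 2 2 2 2 2 2 2 2 2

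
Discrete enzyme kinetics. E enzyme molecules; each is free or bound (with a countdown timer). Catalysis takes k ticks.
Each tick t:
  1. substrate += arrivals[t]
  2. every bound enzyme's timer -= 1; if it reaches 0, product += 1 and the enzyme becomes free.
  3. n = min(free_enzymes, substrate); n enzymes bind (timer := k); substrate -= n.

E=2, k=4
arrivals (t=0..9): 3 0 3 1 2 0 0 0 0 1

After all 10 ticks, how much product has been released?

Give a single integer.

Answer: 4

Derivation:
t=0: arr=3 -> substrate=1 bound=2 product=0
t=1: arr=0 -> substrate=1 bound=2 product=0
t=2: arr=3 -> substrate=4 bound=2 product=0
t=3: arr=1 -> substrate=5 bound=2 product=0
t=4: arr=2 -> substrate=5 bound=2 product=2
t=5: arr=0 -> substrate=5 bound=2 product=2
t=6: arr=0 -> substrate=5 bound=2 product=2
t=7: arr=0 -> substrate=5 bound=2 product=2
t=8: arr=0 -> substrate=3 bound=2 product=4
t=9: arr=1 -> substrate=4 bound=2 product=4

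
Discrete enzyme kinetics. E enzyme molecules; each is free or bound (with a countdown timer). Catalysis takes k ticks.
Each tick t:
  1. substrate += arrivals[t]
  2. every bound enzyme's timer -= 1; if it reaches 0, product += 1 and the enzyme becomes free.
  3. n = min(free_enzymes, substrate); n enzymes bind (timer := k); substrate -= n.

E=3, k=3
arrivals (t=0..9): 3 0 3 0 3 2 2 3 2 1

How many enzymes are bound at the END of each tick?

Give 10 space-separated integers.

Answer: 3 3 3 3 3 3 3 3 3 3

Derivation:
t=0: arr=3 -> substrate=0 bound=3 product=0
t=1: arr=0 -> substrate=0 bound=3 product=0
t=2: arr=3 -> substrate=3 bound=3 product=0
t=3: arr=0 -> substrate=0 bound=3 product=3
t=4: arr=3 -> substrate=3 bound=3 product=3
t=5: arr=2 -> substrate=5 bound=3 product=3
t=6: arr=2 -> substrate=4 bound=3 product=6
t=7: arr=3 -> substrate=7 bound=3 product=6
t=8: arr=2 -> substrate=9 bound=3 product=6
t=9: arr=1 -> substrate=7 bound=3 product=9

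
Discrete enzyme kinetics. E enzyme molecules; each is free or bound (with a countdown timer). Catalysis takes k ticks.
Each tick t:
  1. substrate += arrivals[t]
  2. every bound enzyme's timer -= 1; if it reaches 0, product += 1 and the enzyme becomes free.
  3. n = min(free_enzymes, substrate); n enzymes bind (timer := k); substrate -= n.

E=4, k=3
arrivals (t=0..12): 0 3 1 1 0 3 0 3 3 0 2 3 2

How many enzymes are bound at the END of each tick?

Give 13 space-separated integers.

Answer: 0 3 4 4 2 4 4 4 4 4 4 4 4

Derivation:
t=0: arr=0 -> substrate=0 bound=0 product=0
t=1: arr=3 -> substrate=0 bound=3 product=0
t=2: arr=1 -> substrate=0 bound=4 product=0
t=3: arr=1 -> substrate=1 bound=4 product=0
t=4: arr=0 -> substrate=0 bound=2 product=3
t=5: arr=3 -> substrate=0 bound=4 product=4
t=6: arr=0 -> substrate=0 bound=4 product=4
t=7: arr=3 -> substrate=2 bound=4 product=5
t=8: arr=3 -> substrate=2 bound=4 product=8
t=9: arr=0 -> substrate=2 bound=4 product=8
t=10: arr=2 -> substrate=3 bound=4 product=9
t=11: arr=3 -> substrate=3 bound=4 product=12
t=12: arr=2 -> substrate=5 bound=4 product=12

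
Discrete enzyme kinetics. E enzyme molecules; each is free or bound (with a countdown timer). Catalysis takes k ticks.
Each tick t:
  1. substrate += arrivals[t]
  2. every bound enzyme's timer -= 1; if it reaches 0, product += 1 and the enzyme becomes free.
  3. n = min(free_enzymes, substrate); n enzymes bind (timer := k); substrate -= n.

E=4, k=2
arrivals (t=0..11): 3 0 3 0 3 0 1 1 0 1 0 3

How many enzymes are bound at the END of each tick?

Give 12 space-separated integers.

Answer: 3 3 3 3 3 3 1 2 1 1 1 3

Derivation:
t=0: arr=3 -> substrate=0 bound=3 product=0
t=1: arr=0 -> substrate=0 bound=3 product=0
t=2: arr=3 -> substrate=0 bound=3 product=3
t=3: arr=0 -> substrate=0 bound=3 product=3
t=4: arr=3 -> substrate=0 bound=3 product=6
t=5: arr=0 -> substrate=0 bound=3 product=6
t=6: arr=1 -> substrate=0 bound=1 product=9
t=7: arr=1 -> substrate=0 bound=2 product=9
t=8: arr=0 -> substrate=0 bound=1 product=10
t=9: arr=1 -> substrate=0 bound=1 product=11
t=10: arr=0 -> substrate=0 bound=1 product=11
t=11: arr=3 -> substrate=0 bound=3 product=12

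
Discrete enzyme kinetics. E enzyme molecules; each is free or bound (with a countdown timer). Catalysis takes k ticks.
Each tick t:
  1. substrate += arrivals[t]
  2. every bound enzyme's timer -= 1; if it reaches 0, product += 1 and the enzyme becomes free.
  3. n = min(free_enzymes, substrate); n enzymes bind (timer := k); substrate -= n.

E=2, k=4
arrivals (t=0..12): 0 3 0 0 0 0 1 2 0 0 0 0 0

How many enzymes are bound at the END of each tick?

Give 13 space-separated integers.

Answer: 0 2 2 2 2 1 2 2 2 2 2 2 2

Derivation:
t=0: arr=0 -> substrate=0 bound=0 product=0
t=1: arr=3 -> substrate=1 bound=2 product=0
t=2: arr=0 -> substrate=1 bound=2 product=0
t=3: arr=0 -> substrate=1 bound=2 product=0
t=4: arr=0 -> substrate=1 bound=2 product=0
t=5: arr=0 -> substrate=0 bound=1 product=2
t=6: arr=1 -> substrate=0 bound=2 product=2
t=7: arr=2 -> substrate=2 bound=2 product=2
t=8: arr=0 -> substrate=2 bound=2 product=2
t=9: arr=0 -> substrate=1 bound=2 product=3
t=10: arr=0 -> substrate=0 bound=2 product=4
t=11: arr=0 -> substrate=0 bound=2 product=4
t=12: arr=0 -> substrate=0 bound=2 product=4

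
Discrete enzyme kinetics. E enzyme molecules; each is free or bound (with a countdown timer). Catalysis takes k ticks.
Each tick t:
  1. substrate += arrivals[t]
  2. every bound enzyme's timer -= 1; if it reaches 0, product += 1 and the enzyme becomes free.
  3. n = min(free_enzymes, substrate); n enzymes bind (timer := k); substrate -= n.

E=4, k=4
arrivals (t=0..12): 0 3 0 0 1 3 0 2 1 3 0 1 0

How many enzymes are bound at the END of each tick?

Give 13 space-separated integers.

Answer: 0 3 3 3 4 4 4 4 4 4 4 4 4

Derivation:
t=0: arr=0 -> substrate=0 bound=0 product=0
t=1: arr=3 -> substrate=0 bound=3 product=0
t=2: arr=0 -> substrate=0 bound=3 product=0
t=3: arr=0 -> substrate=0 bound=3 product=0
t=4: arr=1 -> substrate=0 bound=4 product=0
t=5: arr=3 -> substrate=0 bound=4 product=3
t=6: arr=0 -> substrate=0 bound=4 product=3
t=7: arr=2 -> substrate=2 bound=4 product=3
t=8: arr=1 -> substrate=2 bound=4 product=4
t=9: arr=3 -> substrate=2 bound=4 product=7
t=10: arr=0 -> substrate=2 bound=4 product=7
t=11: arr=1 -> substrate=3 bound=4 product=7
t=12: arr=0 -> substrate=2 bound=4 product=8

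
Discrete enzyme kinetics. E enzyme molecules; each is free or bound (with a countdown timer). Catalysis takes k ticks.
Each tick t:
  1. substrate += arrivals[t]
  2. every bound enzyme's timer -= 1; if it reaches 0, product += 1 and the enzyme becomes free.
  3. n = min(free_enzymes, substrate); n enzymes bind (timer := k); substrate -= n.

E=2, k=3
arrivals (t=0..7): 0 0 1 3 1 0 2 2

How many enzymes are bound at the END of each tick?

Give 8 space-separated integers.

t=0: arr=0 -> substrate=0 bound=0 product=0
t=1: arr=0 -> substrate=0 bound=0 product=0
t=2: arr=1 -> substrate=0 bound=1 product=0
t=3: arr=3 -> substrate=2 bound=2 product=0
t=4: arr=1 -> substrate=3 bound=2 product=0
t=5: arr=0 -> substrate=2 bound=2 product=1
t=6: arr=2 -> substrate=3 bound=2 product=2
t=7: arr=2 -> substrate=5 bound=2 product=2

Answer: 0 0 1 2 2 2 2 2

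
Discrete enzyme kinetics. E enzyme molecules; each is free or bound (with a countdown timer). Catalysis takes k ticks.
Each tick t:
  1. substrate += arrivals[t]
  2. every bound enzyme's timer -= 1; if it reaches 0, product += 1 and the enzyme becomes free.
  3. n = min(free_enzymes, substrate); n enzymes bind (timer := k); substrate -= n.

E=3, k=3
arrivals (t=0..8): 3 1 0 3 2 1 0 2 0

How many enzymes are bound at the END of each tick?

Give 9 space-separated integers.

t=0: arr=3 -> substrate=0 bound=3 product=0
t=1: arr=1 -> substrate=1 bound=3 product=0
t=2: arr=0 -> substrate=1 bound=3 product=0
t=3: arr=3 -> substrate=1 bound=3 product=3
t=4: arr=2 -> substrate=3 bound=3 product=3
t=5: arr=1 -> substrate=4 bound=3 product=3
t=6: arr=0 -> substrate=1 bound=3 product=6
t=7: arr=2 -> substrate=3 bound=3 product=6
t=8: arr=0 -> substrate=3 bound=3 product=6

Answer: 3 3 3 3 3 3 3 3 3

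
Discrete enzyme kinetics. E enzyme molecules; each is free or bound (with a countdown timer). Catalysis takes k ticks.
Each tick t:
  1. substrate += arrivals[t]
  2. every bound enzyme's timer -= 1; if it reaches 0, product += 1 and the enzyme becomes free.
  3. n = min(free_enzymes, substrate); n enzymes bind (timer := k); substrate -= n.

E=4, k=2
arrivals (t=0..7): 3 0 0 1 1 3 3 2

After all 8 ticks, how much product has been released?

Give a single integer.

Answer: 8

Derivation:
t=0: arr=3 -> substrate=0 bound=3 product=0
t=1: arr=0 -> substrate=0 bound=3 product=0
t=2: arr=0 -> substrate=0 bound=0 product=3
t=3: arr=1 -> substrate=0 bound=1 product=3
t=4: arr=1 -> substrate=0 bound=2 product=3
t=5: arr=3 -> substrate=0 bound=4 product=4
t=6: arr=3 -> substrate=2 bound=4 product=5
t=7: arr=2 -> substrate=1 bound=4 product=8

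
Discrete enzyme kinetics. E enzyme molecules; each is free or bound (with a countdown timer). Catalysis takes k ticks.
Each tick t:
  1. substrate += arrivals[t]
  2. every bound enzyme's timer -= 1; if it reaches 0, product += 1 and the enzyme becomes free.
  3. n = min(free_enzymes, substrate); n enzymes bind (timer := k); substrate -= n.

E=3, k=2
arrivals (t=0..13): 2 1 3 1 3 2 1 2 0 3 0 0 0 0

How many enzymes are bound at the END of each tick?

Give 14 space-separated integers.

t=0: arr=2 -> substrate=0 bound=2 product=0
t=1: arr=1 -> substrate=0 bound=3 product=0
t=2: arr=3 -> substrate=1 bound=3 product=2
t=3: arr=1 -> substrate=1 bound=3 product=3
t=4: arr=3 -> substrate=2 bound=3 product=5
t=5: arr=2 -> substrate=3 bound=3 product=6
t=6: arr=1 -> substrate=2 bound=3 product=8
t=7: arr=2 -> substrate=3 bound=3 product=9
t=8: arr=0 -> substrate=1 bound=3 product=11
t=9: arr=3 -> substrate=3 bound=3 product=12
t=10: arr=0 -> substrate=1 bound=3 product=14
t=11: arr=0 -> substrate=0 bound=3 product=15
t=12: arr=0 -> substrate=0 bound=1 product=17
t=13: arr=0 -> substrate=0 bound=0 product=18

Answer: 2 3 3 3 3 3 3 3 3 3 3 3 1 0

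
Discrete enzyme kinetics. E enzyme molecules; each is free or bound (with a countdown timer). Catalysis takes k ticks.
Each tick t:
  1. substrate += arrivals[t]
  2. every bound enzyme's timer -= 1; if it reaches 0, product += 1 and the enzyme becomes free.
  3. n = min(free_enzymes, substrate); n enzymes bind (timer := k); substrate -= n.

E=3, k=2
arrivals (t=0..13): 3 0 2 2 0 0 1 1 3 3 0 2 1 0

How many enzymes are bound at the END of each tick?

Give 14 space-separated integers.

t=0: arr=3 -> substrate=0 bound=3 product=0
t=1: arr=0 -> substrate=0 bound=3 product=0
t=2: arr=2 -> substrate=0 bound=2 product=3
t=3: arr=2 -> substrate=1 bound=3 product=3
t=4: arr=0 -> substrate=0 bound=2 product=5
t=5: arr=0 -> substrate=0 bound=1 product=6
t=6: arr=1 -> substrate=0 bound=1 product=7
t=7: arr=1 -> substrate=0 bound=2 product=7
t=8: arr=3 -> substrate=1 bound=3 product=8
t=9: arr=3 -> substrate=3 bound=3 product=9
t=10: arr=0 -> substrate=1 bound=3 product=11
t=11: arr=2 -> substrate=2 bound=3 product=12
t=12: arr=1 -> substrate=1 bound=3 product=14
t=13: arr=0 -> substrate=0 bound=3 product=15

Answer: 3 3 2 3 2 1 1 2 3 3 3 3 3 3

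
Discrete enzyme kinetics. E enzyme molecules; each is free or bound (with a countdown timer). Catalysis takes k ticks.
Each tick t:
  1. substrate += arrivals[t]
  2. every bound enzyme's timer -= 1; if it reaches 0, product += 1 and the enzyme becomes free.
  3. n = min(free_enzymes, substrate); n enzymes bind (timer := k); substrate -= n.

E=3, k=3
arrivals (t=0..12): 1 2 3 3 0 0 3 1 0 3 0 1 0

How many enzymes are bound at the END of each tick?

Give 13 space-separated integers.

Answer: 1 3 3 3 3 3 3 3 3 3 3 3 3

Derivation:
t=0: arr=1 -> substrate=0 bound=1 product=0
t=1: arr=2 -> substrate=0 bound=3 product=0
t=2: arr=3 -> substrate=3 bound=3 product=0
t=3: arr=3 -> substrate=5 bound=3 product=1
t=4: arr=0 -> substrate=3 bound=3 product=3
t=5: arr=0 -> substrate=3 bound=3 product=3
t=6: arr=3 -> substrate=5 bound=3 product=4
t=7: arr=1 -> substrate=4 bound=3 product=6
t=8: arr=0 -> substrate=4 bound=3 product=6
t=9: arr=3 -> substrate=6 bound=3 product=7
t=10: arr=0 -> substrate=4 bound=3 product=9
t=11: arr=1 -> substrate=5 bound=3 product=9
t=12: arr=0 -> substrate=4 bound=3 product=10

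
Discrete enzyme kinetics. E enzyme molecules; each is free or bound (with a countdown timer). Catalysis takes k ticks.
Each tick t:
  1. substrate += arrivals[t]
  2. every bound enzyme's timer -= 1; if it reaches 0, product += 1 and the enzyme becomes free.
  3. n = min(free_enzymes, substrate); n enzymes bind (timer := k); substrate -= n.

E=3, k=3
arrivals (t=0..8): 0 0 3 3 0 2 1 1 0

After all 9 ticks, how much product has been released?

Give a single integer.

Answer: 6

Derivation:
t=0: arr=0 -> substrate=0 bound=0 product=0
t=1: arr=0 -> substrate=0 bound=0 product=0
t=2: arr=3 -> substrate=0 bound=3 product=0
t=3: arr=3 -> substrate=3 bound=3 product=0
t=4: arr=0 -> substrate=3 bound=3 product=0
t=5: arr=2 -> substrate=2 bound=3 product=3
t=6: arr=1 -> substrate=3 bound=3 product=3
t=7: arr=1 -> substrate=4 bound=3 product=3
t=8: arr=0 -> substrate=1 bound=3 product=6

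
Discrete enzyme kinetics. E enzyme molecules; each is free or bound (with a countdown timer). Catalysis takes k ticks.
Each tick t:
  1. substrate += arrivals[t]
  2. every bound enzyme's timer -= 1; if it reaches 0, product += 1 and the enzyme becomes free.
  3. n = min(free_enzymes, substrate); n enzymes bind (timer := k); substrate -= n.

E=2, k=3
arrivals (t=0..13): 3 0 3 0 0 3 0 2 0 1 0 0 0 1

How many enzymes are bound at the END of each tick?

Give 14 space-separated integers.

Answer: 2 2 2 2 2 2 2 2 2 2 2 2 2 2

Derivation:
t=0: arr=3 -> substrate=1 bound=2 product=0
t=1: arr=0 -> substrate=1 bound=2 product=0
t=2: arr=3 -> substrate=4 bound=2 product=0
t=3: arr=0 -> substrate=2 bound=2 product=2
t=4: arr=0 -> substrate=2 bound=2 product=2
t=5: arr=3 -> substrate=5 bound=2 product=2
t=6: arr=0 -> substrate=3 bound=2 product=4
t=7: arr=2 -> substrate=5 bound=2 product=4
t=8: arr=0 -> substrate=5 bound=2 product=4
t=9: arr=1 -> substrate=4 bound=2 product=6
t=10: arr=0 -> substrate=4 bound=2 product=6
t=11: arr=0 -> substrate=4 bound=2 product=6
t=12: arr=0 -> substrate=2 bound=2 product=8
t=13: arr=1 -> substrate=3 bound=2 product=8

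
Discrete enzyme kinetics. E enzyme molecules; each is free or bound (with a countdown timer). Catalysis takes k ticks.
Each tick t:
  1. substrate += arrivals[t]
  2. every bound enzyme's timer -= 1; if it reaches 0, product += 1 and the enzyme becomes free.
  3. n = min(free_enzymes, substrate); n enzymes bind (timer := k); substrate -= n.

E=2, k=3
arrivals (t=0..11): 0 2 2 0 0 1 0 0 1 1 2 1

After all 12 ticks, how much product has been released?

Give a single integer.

Answer: 6

Derivation:
t=0: arr=0 -> substrate=0 bound=0 product=0
t=1: arr=2 -> substrate=0 bound=2 product=0
t=2: arr=2 -> substrate=2 bound=2 product=0
t=3: arr=0 -> substrate=2 bound=2 product=0
t=4: arr=0 -> substrate=0 bound=2 product=2
t=5: arr=1 -> substrate=1 bound=2 product=2
t=6: arr=0 -> substrate=1 bound=2 product=2
t=7: arr=0 -> substrate=0 bound=1 product=4
t=8: arr=1 -> substrate=0 bound=2 product=4
t=9: arr=1 -> substrate=1 bound=2 product=4
t=10: arr=2 -> substrate=2 bound=2 product=5
t=11: arr=1 -> substrate=2 bound=2 product=6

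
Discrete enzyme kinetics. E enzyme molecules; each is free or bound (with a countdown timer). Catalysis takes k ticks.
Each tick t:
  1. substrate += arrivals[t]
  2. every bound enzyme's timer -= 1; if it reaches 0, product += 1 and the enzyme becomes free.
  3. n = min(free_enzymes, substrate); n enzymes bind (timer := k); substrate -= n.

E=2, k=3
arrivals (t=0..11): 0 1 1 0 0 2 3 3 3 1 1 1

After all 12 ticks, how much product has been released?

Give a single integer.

Answer: 6

Derivation:
t=0: arr=0 -> substrate=0 bound=0 product=0
t=1: arr=1 -> substrate=0 bound=1 product=0
t=2: arr=1 -> substrate=0 bound=2 product=0
t=3: arr=0 -> substrate=0 bound=2 product=0
t=4: arr=0 -> substrate=0 bound=1 product=1
t=5: arr=2 -> substrate=0 bound=2 product=2
t=6: arr=3 -> substrate=3 bound=2 product=2
t=7: arr=3 -> substrate=6 bound=2 product=2
t=8: arr=3 -> substrate=7 bound=2 product=4
t=9: arr=1 -> substrate=8 bound=2 product=4
t=10: arr=1 -> substrate=9 bound=2 product=4
t=11: arr=1 -> substrate=8 bound=2 product=6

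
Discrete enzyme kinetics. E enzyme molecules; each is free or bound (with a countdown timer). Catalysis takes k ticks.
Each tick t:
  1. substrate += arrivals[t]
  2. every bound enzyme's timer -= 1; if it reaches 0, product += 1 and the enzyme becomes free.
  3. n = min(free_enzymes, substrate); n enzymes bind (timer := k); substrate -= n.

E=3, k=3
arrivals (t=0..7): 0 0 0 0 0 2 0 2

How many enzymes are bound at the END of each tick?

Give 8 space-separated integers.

Answer: 0 0 0 0 0 2 2 3

Derivation:
t=0: arr=0 -> substrate=0 bound=0 product=0
t=1: arr=0 -> substrate=0 bound=0 product=0
t=2: arr=0 -> substrate=0 bound=0 product=0
t=3: arr=0 -> substrate=0 bound=0 product=0
t=4: arr=0 -> substrate=0 bound=0 product=0
t=5: arr=2 -> substrate=0 bound=2 product=0
t=6: arr=0 -> substrate=0 bound=2 product=0
t=7: arr=2 -> substrate=1 bound=3 product=0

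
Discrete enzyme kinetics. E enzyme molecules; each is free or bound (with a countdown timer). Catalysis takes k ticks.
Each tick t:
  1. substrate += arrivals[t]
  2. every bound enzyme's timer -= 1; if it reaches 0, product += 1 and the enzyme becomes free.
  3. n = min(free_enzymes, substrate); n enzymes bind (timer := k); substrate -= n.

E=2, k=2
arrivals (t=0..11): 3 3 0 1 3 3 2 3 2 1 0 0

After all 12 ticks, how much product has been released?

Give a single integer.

Answer: 10

Derivation:
t=0: arr=3 -> substrate=1 bound=2 product=0
t=1: arr=3 -> substrate=4 bound=2 product=0
t=2: arr=0 -> substrate=2 bound=2 product=2
t=3: arr=1 -> substrate=3 bound=2 product=2
t=4: arr=3 -> substrate=4 bound=2 product=4
t=5: arr=3 -> substrate=7 bound=2 product=4
t=6: arr=2 -> substrate=7 bound=2 product=6
t=7: arr=3 -> substrate=10 bound=2 product=6
t=8: arr=2 -> substrate=10 bound=2 product=8
t=9: arr=1 -> substrate=11 bound=2 product=8
t=10: arr=0 -> substrate=9 bound=2 product=10
t=11: arr=0 -> substrate=9 bound=2 product=10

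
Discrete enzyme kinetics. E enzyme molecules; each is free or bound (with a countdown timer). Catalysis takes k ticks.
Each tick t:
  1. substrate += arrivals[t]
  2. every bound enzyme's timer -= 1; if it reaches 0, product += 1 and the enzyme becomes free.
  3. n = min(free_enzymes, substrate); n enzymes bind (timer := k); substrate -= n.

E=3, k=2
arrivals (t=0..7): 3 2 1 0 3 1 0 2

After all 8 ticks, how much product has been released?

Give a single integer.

Answer: 9

Derivation:
t=0: arr=3 -> substrate=0 bound=3 product=0
t=1: arr=2 -> substrate=2 bound=3 product=0
t=2: arr=1 -> substrate=0 bound=3 product=3
t=3: arr=0 -> substrate=0 bound=3 product=3
t=4: arr=3 -> substrate=0 bound=3 product=6
t=5: arr=1 -> substrate=1 bound=3 product=6
t=6: arr=0 -> substrate=0 bound=1 product=9
t=7: arr=2 -> substrate=0 bound=3 product=9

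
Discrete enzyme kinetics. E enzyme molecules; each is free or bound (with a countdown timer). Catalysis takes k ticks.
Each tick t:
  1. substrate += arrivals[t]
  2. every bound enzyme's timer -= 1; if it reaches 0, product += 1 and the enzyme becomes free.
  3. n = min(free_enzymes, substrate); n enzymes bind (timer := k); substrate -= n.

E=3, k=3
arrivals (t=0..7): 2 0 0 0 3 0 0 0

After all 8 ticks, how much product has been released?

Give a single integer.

t=0: arr=2 -> substrate=0 bound=2 product=0
t=1: arr=0 -> substrate=0 bound=2 product=0
t=2: arr=0 -> substrate=0 bound=2 product=0
t=3: arr=0 -> substrate=0 bound=0 product=2
t=4: arr=3 -> substrate=0 bound=3 product=2
t=5: arr=0 -> substrate=0 bound=3 product=2
t=6: arr=0 -> substrate=0 bound=3 product=2
t=7: arr=0 -> substrate=0 bound=0 product=5

Answer: 5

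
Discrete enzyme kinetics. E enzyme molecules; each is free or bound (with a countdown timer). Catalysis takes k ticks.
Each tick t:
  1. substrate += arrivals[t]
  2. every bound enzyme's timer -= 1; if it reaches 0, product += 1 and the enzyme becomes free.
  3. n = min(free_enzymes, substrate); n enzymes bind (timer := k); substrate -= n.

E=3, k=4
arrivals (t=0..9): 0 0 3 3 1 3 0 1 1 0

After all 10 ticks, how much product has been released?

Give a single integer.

Answer: 3

Derivation:
t=0: arr=0 -> substrate=0 bound=0 product=0
t=1: arr=0 -> substrate=0 bound=0 product=0
t=2: arr=3 -> substrate=0 bound=3 product=0
t=3: arr=3 -> substrate=3 bound=3 product=0
t=4: arr=1 -> substrate=4 bound=3 product=0
t=5: arr=3 -> substrate=7 bound=3 product=0
t=6: arr=0 -> substrate=4 bound=3 product=3
t=7: arr=1 -> substrate=5 bound=3 product=3
t=8: arr=1 -> substrate=6 bound=3 product=3
t=9: arr=0 -> substrate=6 bound=3 product=3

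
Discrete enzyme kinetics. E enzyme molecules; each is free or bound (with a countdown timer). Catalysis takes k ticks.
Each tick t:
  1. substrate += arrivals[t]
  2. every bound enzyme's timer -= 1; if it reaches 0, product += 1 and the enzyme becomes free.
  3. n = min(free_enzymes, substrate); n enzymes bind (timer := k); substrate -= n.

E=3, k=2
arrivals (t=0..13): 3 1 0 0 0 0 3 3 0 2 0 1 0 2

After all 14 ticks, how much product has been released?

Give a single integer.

t=0: arr=3 -> substrate=0 bound=3 product=0
t=1: arr=1 -> substrate=1 bound=3 product=0
t=2: arr=0 -> substrate=0 bound=1 product=3
t=3: arr=0 -> substrate=0 bound=1 product=3
t=4: arr=0 -> substrate=0 bound=0 product=4
t=5: arr=0 -> substrate=0 bound=0 product=4
t=6: arr=3 -> substrate=0 bound=3 product=4
t=7: arr=3 -> substrate=3 bound=3 product=4
t=8: arr=0 -> substrate=0 bound=3 product=7
t=9: arr=2 -> substrate=2 bound=3 product=7
t=10: arr=0 -> substrate=0 bound=2 product=10
t=11: arr=1 -> substrate=0 bound=3 product=10
t=12: arr=0 -> substrate=0 bound=1 product=12
t=13: arr=2 -> substrate=0 bound=2 product=13

Answer: 13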